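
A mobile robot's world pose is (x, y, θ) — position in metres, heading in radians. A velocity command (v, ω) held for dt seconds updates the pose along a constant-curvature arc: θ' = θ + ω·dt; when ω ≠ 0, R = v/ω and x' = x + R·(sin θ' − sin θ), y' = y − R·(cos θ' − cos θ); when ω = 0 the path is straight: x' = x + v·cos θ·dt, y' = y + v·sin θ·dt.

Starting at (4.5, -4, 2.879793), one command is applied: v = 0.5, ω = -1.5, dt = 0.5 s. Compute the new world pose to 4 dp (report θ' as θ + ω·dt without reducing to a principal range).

θ' = 2.8798 + -1.5·0.5 = 2.1298
R = v/ω = 0.5/-1.5 = -0.3333
x' = 4.5 + -0.3333·(sin 2.1298 − sin 2.8798) = 4.3037
y' = -4 − -0.3333·(cos 2.1298 − cos 2.8798) = -3.8548

(4.3037, -3.8548, 2.1298)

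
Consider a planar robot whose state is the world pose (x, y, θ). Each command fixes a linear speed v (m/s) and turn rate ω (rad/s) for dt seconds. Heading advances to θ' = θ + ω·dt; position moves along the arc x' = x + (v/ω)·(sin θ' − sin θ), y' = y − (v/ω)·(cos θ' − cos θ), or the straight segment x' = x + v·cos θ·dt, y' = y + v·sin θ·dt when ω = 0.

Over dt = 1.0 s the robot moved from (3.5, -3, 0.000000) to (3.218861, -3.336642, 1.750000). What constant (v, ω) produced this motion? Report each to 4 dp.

v = -0.5000, ω = 1.7500

Δθ = 1.750000 − 0.000000 = 1.750000
ω = Δθ/dt = 1.750000/1.0 = 1.7500
R = −Δy/(cos θ' − cos θ) = -0.2857
v = R·ω = -0.2857·1.7500 = -0.5000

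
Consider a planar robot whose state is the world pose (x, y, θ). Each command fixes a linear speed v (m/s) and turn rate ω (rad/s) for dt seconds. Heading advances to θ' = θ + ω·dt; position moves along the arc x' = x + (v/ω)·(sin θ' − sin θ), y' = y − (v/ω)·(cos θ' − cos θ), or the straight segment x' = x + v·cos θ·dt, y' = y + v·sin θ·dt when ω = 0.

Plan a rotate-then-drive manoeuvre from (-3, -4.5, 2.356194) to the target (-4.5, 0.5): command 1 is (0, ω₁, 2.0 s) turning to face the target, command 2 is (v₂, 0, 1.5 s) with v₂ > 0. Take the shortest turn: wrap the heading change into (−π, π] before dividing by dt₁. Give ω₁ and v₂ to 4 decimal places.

ω₁ = -0.2470, v₂ = 3.4801

heading to target = atan2(0.5−-4.5, -4.5−-3) = 1.8623
Δθ = wrap(1.8623 − 2.3562) = -0.4939; ω₁ = Δθ/dt₁ = -0.2470
distance = √((-4.5−-3)² + (0.5−-4.5)²) = 5.2202; v₂ = distance/dt₂ = 3.4801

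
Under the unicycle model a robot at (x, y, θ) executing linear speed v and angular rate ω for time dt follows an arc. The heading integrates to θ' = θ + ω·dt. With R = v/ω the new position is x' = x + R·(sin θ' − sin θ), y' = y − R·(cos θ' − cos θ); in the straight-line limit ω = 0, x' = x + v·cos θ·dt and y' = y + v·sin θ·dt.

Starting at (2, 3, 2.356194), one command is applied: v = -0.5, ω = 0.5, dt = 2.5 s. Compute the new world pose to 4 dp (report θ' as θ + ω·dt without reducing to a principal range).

θ' = 2.3562 + 0.5·2.5 = 3.6062
R = v/ω = -0.5/0.5 = -1.0000
x' = 2 + -1.0000·(sin 3.6062 − sin 2.3562) = 3.1552
y' = 3 − -1.0000·(cos 3.6062 − cos 2.3562) = 2.8131

(3.1552, 2.8131, 3.6062)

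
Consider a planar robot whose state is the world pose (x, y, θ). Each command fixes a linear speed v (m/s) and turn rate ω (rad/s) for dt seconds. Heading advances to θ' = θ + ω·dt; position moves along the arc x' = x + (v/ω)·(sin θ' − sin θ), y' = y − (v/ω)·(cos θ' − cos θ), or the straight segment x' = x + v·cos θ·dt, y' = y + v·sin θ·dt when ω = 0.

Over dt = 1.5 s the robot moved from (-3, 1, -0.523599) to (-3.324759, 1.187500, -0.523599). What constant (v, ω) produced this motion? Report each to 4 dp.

Δθ = -0.523599 − -0.523599 = 0.000000
ω = Δθ/dt = 0.000000/1.5 = 0.0000
ω = 0 → v = (Δx·cos θ + Δy·sin θ)/dt = -0.2500

v = -0.2500, ω = 0.0000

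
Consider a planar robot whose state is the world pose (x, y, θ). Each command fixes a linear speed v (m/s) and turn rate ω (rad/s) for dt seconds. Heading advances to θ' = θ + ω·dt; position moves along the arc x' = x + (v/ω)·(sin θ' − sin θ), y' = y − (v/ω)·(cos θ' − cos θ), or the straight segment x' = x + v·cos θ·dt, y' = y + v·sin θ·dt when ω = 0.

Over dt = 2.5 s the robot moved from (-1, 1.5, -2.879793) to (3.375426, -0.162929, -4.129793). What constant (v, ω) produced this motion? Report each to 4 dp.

Δθ = -4.129793 − -2.879793 = -1.250000
ω = Δθ/dt = -1.250000/2.5 = -0.5000
R = Δx/(sin θ' − sin θ) = 4.0000
v = R·ω = 4.0000·-0.5000 = -2.0000

v = -2.0000, ω = -0.5000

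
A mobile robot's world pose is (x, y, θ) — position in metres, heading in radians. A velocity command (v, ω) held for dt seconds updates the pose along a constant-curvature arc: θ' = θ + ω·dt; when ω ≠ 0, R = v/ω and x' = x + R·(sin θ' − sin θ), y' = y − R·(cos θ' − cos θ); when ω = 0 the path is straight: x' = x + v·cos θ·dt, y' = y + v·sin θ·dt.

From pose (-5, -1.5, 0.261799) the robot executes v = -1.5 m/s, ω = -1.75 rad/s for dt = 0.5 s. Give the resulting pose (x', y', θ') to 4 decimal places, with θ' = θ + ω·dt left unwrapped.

θ' = 0.2618 + -1.75·0.5 = -0.6132
R = v/ω = -1.5/-1.75 = 0.8571
x' = -5 + 0.8571·(sin -0.6132 − sin 0.2618) = -5.7151
y' = -1.5 − 0.8571·(cos -0.6132 − cos 0.2618) = -1.3730

(-5.7151, -1.3730, -0.6132)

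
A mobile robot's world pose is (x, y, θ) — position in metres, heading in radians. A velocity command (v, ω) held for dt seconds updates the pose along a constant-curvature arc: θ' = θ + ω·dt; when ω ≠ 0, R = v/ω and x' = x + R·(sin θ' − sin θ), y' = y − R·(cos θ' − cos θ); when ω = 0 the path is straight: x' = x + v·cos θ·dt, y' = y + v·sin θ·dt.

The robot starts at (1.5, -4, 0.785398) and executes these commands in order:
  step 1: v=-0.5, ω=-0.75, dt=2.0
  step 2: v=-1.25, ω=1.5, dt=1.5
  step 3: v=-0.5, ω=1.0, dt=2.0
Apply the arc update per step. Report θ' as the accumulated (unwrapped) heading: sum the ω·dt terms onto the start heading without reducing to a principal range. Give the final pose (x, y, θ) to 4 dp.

step 1: θ'=-0.7146 (R=0.6667) → pose (0.5917, -4.0322, -0.7146)
step 2: θ'=1.5354 (R=-0.8333) → pose (-0.7872, -4.6321, 1.5354)
step 3: θ'=3.5354 (R=-0.5000) → pose (-0.0957, -5.1116, 3.5354)

(-0.0957, -5.1116, 3.5354)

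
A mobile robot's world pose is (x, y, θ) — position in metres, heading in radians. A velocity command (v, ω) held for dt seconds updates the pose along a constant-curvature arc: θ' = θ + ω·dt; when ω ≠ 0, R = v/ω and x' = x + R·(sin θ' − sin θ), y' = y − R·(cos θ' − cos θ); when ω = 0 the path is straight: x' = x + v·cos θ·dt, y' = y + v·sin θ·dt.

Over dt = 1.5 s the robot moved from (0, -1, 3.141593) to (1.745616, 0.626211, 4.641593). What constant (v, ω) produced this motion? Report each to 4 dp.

v = -1.7500, ω = 1.0000

Δθ = 4.641593 − 3.141593 = 1.500000
ω = Δθ/dt = 1.500000/1.5 = 1.0000
R = Δx/(sin θ' − sin θ) = -1.7500
v = R·ω = -1.7500·1.0000 = -1.7500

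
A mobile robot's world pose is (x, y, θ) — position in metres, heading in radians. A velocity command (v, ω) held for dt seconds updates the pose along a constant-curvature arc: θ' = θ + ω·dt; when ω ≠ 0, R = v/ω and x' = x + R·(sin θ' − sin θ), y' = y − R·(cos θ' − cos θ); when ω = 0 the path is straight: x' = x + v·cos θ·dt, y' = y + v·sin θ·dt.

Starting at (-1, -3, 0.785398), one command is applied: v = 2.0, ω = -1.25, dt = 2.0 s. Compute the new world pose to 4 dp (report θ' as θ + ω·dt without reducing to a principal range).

θ' = 0.7854 + -1.25·2.0 = -1.7146
R = v/ω = 2.0/-1.25 = -1.6000
x' = -1 + -1.6000·(sin -1.7146 − sin 0.7854) = 1.7149
y' = -3 − -1.6000·(cos -1.7146 − cos 0.7854) = -4.3607

(1.7149, -4.3607, -1.7146)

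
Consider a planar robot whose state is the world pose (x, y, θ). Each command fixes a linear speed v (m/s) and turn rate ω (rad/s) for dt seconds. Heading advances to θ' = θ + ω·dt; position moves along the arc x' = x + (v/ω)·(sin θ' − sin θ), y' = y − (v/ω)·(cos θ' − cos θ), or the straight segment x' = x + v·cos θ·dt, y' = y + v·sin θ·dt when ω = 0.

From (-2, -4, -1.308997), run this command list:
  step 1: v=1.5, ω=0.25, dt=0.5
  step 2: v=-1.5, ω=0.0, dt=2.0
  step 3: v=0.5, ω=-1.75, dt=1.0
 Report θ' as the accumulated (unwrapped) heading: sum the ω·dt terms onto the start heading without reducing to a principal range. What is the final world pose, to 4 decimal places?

step 1: θ'=-1.1840 (R=6.0000) → pose (-1.7612, -4.7104, -1.1840)
step 2: θ'=-1.1840 (straight) → pose (-2.8929, -1.9321, -1.1840)
step 3: θ'=-2.9340 (R=-0.2857) → pose (-3.0986, -2.3194, -2.9340)

(-3.0986, -2.3194, -2.9340)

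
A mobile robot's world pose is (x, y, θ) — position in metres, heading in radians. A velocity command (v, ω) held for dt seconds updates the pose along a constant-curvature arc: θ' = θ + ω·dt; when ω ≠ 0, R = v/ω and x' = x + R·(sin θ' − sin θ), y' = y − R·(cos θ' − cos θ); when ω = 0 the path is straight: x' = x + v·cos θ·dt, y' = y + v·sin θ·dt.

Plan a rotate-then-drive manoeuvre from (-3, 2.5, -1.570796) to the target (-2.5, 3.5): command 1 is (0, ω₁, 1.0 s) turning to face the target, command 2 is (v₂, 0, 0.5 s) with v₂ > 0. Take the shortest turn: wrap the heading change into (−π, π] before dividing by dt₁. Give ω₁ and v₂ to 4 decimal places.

ω₁ = 2.6779, v₂ = 2.2361

heading to target = atan2(3.5−2.5, -2.5−-3) = 1.1071
Δθ = wrap(1.1071 − -1.5708) = 2.6779; ω₁ = Δθ/dt₁ = 2.6779
distance = √((-2.5−-3)² + (3.5−2.5)²) = 1.1180; v₂ = distance/dt₂ = 2.2361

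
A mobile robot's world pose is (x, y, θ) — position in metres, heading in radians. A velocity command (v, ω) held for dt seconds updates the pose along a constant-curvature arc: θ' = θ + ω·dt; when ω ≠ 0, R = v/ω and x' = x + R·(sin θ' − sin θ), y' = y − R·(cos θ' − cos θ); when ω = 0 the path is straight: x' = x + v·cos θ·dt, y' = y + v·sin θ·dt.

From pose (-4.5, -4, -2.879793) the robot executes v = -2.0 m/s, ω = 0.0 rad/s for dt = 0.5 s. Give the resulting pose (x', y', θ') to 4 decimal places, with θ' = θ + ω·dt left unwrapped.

(-3.5341, -3.7412, -2.8798)

θ' = -2.8798 + 0.0·0.5 = -2.8798
ω = 0 → straight: x' = -4.5 + -2.0·cos(-2.8798)·0.5 = -3.5341
y' = -4 + -2.0·sin(-2.8798)·0.5 = -3.7412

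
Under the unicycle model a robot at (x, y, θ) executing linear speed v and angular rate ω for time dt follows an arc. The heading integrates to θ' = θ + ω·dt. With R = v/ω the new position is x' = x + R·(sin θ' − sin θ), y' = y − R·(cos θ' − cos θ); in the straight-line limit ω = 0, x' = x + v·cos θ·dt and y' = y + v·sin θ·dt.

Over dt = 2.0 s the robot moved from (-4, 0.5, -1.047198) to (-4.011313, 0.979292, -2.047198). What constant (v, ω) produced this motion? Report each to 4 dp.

v = -0.2500, ω = -0.5000

Δθ = -2.047198 − -1.047198 = -1.000000
ω = Δθ/dt = -1.000000/2.0 = -0.5000
R = −Δy/(cos θ' − cos θ) = 0.5000
v = R·ω = 0.5000·-0.5000 = -0.2500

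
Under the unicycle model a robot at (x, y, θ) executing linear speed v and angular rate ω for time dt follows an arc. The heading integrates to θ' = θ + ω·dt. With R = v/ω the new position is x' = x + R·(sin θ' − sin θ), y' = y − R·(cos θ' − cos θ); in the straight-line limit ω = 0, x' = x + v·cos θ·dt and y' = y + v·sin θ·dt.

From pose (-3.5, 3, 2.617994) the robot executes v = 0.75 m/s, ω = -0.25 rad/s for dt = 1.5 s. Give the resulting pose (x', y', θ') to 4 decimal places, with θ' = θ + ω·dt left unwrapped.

θ' = 2.6180 + -0.25·1.5 = 2.2430
R = v/ω = 0.75/-0.25 = -3.0000
x' = -3.5 + -3.0000·(sin 2.2430 − sin 2.6180) = -4.3474
y' = 3 − -3.0000·(cos 2.2430 − cos 2.6180) = 3.7300

(-4.3474, 3.7300, 2.2430)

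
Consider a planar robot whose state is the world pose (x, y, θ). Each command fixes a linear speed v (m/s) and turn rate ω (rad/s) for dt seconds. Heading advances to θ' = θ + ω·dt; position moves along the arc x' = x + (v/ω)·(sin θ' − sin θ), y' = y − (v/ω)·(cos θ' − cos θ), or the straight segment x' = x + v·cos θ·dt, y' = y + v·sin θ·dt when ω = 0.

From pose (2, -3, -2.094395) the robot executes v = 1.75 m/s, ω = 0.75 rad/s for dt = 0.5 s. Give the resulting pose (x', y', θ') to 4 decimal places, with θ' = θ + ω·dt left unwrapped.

θ' = -2.0944 + 0.75·0.5 = -1.7194
R = v/ω = 1.75/0.75 = 2.3333
x' = 2 + 2.3333·(sin -1.7194 − sin -2.0944) = 1.7131
y' = -3 − 2.3333·(cos -1.7194 − cos -2.0944) = -3.8212

(1.7131, -3.8212, -1.7194)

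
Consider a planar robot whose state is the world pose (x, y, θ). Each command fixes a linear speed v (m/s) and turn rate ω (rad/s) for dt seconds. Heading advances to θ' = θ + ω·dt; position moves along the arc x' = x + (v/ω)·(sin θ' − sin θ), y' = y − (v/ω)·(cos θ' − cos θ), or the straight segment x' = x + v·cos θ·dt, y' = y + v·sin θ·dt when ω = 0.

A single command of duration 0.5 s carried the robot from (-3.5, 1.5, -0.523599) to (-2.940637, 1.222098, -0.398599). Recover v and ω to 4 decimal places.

Δθ = -0.398599 − -0.523599 = 0.125000
ω = Δθ/dt = 0.125000/0.5 = 0.2500
R = Δx/(sin θ' − sin θ) = 5.0000
v = R·ω = 5.0000·0.2500 = 1.2500

v = 1.2500, ω = 0.2500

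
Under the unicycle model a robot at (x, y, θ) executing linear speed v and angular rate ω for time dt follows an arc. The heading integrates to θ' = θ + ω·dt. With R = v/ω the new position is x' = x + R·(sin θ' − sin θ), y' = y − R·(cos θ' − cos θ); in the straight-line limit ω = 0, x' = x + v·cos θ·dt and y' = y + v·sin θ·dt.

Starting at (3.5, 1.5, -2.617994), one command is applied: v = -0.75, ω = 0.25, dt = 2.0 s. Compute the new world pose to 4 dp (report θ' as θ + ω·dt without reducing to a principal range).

(4.5620, 2.5372, -2.1180)

θ' = -2.6180 + 0.25·2.0 = -2.1180
R = v/ω = -0.75/0.25 = -3.0000
x' = 3.5 + -3.0000·(sin -2.1180 − sin -2.6180) = 4.5620
y' = 1.5 − -3.0000·(cos -2.1180 − cos -2.6180) = 2.5372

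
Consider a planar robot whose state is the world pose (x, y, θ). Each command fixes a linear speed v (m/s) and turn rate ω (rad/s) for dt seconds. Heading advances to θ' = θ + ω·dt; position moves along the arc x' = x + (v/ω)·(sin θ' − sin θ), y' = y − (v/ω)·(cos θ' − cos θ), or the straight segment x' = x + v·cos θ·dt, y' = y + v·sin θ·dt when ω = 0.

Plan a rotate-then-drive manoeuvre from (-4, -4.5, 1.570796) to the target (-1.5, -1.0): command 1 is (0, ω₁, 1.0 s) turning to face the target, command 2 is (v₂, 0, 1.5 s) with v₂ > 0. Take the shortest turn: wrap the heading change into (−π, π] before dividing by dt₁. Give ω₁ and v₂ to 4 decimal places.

heading to target = atan2(-1−-4.5, -1.5−-4) = 0.9505
Δθ = wrap(0.9505 − 1.5708) = -0.6202; ω₁ = Δθ/dt₁ = -0.6202
distance = √((-1.5−-4)² + (-1−-4.5)²) = 4.3012; v₂ = distance/dt₂ = 2.8674

ω₁ = -0.6202, v₂ = 2.8674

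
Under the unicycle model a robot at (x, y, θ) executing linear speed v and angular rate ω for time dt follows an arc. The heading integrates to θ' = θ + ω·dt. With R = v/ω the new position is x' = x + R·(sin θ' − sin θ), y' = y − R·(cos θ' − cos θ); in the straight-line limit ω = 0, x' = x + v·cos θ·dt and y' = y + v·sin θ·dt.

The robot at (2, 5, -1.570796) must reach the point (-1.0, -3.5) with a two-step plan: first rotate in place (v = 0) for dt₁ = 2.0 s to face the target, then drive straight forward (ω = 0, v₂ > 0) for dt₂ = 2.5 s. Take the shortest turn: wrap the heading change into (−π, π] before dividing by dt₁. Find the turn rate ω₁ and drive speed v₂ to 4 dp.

ω₁ = -0.1696, v₂ = 3.6056

heading to target = atan2(-3.5−5, -1−2) = -1.9101
Δθ = wrap(-1.9101 − -1.5708) = -0.3393; ω₁ = Δθ/dt₁ = -0.1696
distance = √((-1−2)² + (-3.5−5)²) = 9.0139; v₂ = distance/dt₂ = 3.6056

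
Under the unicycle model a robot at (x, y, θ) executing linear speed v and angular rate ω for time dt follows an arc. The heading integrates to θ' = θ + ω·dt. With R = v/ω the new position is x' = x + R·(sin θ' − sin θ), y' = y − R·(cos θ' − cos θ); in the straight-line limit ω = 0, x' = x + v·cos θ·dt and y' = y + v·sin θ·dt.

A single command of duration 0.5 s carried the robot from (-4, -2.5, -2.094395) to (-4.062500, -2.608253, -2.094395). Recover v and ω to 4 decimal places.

Δθ = -2.094395 − -2.094395 = 0.000000
ω = Δθ/dt = 0.000000/0.5 = 0.0000
ω = 0 → v = (Δx·cos θ + Δy·sin θ)/dt = 0.2500

v = 0.2500, ω = 0.0000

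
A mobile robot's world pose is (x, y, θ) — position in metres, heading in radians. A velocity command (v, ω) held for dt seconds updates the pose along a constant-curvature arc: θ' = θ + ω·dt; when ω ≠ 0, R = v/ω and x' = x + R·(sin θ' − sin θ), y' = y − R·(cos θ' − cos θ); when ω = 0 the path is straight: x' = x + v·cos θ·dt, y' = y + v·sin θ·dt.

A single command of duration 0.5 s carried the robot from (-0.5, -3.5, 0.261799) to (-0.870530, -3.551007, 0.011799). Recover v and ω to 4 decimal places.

v = -0.7500, ω = -0.5000

Δθ = 0.011799 − 0.261799 = -0.250000
ω = Δθ/dt = -0.250000/0.5 = -0.5000
R = Δx/(sin θ' − sin θ) = 1.5000
v = R·ω = 1.5000·-0.5000 = -0.7500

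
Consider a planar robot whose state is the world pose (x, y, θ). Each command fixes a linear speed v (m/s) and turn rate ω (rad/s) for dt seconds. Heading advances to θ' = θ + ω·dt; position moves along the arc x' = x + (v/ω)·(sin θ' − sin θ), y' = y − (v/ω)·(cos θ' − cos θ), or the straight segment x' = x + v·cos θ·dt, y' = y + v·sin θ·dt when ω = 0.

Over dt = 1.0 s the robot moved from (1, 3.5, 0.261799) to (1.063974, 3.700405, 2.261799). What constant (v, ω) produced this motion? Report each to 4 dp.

Δθ = 2.261799 − 0.261799 = 2.000000
ω = Δθ/dt = 2.000000/1.0 = 2.0000
R = −Δy/(cos θ' − cos θ) = 0.1250
v = R·ω = 0.1250·2.0000 = 0.2500

v = 0.2500, ω = 2.0000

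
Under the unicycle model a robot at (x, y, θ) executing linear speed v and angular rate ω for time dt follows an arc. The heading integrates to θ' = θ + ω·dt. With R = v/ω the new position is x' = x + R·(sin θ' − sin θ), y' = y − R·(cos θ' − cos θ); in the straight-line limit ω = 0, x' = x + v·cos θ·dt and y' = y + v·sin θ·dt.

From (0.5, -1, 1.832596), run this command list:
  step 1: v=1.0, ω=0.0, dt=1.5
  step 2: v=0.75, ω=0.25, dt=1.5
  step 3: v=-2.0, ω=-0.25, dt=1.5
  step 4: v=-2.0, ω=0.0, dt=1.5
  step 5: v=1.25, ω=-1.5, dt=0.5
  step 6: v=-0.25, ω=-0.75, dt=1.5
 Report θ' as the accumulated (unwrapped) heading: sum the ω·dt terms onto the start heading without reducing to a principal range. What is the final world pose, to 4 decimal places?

step 1: θ'=1.8326 (straight) → pose (0.1118, 0.4489, 1.8326)
step 2: θ'=2.2076 (R=3.0000) → pose (-0.3740, 1.4563, 2.2076)
step 3: θ'=1.8326 (R=8.0000) → pose (0.9214, -1.2301, 1.8326)
step 4: θ'=1.8326 (straight) → pose (1.6978, -4.1279, 1.8326)
step 5: θ'=1.0826 (R=-0.8333) → pose (1.7668, -3.5214, 1.0826)
step 6: θ'=-0.0424 (R=0.3333) → pose (1.4583, -3.6981, -0.0424)

(1.4583, -3.6981, -0.0424)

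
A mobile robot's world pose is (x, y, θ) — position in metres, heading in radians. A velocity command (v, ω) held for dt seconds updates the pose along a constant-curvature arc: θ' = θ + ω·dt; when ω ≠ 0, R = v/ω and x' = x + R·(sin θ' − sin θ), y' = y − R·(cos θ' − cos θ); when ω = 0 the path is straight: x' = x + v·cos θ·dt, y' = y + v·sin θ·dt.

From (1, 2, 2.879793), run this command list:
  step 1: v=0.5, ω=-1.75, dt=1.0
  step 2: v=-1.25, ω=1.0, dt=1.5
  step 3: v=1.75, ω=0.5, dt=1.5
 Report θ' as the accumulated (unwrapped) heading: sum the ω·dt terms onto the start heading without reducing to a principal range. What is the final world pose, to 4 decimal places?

(-1.2062, 1.1242, 3.3798)

step 1: θ'=1.1298 (R=-0.2857) → pose (0.8156, 2.3979, 1.1298)
step 2: θ'=2.6298 (R=-1.2500) → pose (1.3338, 0.7745, 2.6298)
step 3: θ'=3.3798 (R=3.5000) → pose (-1.2062, 1.1242, 3.3798)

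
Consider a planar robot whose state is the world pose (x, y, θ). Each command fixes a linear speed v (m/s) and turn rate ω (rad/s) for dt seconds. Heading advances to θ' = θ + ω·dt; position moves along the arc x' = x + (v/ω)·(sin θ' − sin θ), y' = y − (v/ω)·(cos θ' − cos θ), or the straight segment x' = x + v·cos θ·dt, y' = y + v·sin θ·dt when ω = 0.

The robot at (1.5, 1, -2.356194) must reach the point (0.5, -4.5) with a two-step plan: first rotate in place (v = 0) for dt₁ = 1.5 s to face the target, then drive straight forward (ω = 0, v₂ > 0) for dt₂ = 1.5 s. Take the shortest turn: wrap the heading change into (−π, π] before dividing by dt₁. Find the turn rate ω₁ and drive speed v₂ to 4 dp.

heading to target = atan2(-4.5−1, 0.5−1.5) = -1.7506
Δθ = wrap(-1.7506 − -2.3562) = 0.6055; ω₁ = Δθ/dt₁ = 0.4037
distance = √((0.5−1.5)² + (-4.5−1)²) = 5.5902; v₂ = distance/dt₂ = 3.7268

ω₁ = 0.4037, v₂ = 3.7268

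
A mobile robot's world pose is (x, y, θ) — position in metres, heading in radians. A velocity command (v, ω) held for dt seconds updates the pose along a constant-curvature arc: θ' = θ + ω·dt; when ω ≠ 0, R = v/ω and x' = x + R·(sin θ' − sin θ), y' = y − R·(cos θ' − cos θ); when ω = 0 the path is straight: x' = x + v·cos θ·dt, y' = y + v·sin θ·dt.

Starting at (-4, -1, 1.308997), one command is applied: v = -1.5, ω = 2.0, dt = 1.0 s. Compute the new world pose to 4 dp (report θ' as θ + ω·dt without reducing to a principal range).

(-3.1506, -1.9336, 3.3090)

θ' = 1.3090 + 2.0·1.0 = 3.3090
R = v/ω = -1.5/2.0 = -0.7500
x' = -4 + -0.7500·(sin 3.3090 − sin 1.3090) = -3.1506
y' = -1 − -0.7500·(cos 3.3090 − cos 1.3090) = -1.9336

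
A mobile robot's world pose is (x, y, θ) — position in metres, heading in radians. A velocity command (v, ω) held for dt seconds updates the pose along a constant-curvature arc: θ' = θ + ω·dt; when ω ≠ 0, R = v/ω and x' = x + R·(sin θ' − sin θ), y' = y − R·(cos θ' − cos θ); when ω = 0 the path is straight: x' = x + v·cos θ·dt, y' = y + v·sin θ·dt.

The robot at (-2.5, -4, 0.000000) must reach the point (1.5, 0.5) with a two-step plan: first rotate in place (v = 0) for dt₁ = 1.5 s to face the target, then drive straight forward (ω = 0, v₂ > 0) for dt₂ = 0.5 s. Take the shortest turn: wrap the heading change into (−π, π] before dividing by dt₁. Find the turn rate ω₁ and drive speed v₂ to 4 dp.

heading to target = atan2(0.5−-4, 1.5−-2.5) = 0.8442
Δθ = wrap(0.8442 − 0.0000) = 0.8442; ω₁ = Δθ/dt₁ = 0.5628
distance = √((1.5−-2.5)² + (0.5−-4)²) = 6.0208; v₂ = distance/dt₂ = 12.0416

ω₁ = 0.5628, v₂ = 12.0416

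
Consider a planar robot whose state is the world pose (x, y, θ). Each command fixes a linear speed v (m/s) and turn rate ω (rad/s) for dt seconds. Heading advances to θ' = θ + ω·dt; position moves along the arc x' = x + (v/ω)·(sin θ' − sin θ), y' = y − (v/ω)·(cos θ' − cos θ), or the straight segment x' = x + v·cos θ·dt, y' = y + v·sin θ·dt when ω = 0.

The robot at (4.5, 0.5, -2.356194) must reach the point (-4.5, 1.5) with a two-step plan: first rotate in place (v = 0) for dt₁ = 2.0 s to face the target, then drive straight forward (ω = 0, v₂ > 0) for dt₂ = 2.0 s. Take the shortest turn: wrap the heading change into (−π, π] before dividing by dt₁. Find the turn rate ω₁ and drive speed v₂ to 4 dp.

ω₁ = -0.4480, v₂ = 4.5277

heading to target = atan2(1.5−0.5, -4.5−4.5) = 3.0309
Δθ = wrap(3.0309 − -2.3562) = -0.8961; ω₁ = Δθ/dt₁ = -0.4480
distance = √((-4.5−4.5)² + (1.5−0.5)²) = 9.0554; v₂ = distance/dt₂ = 4.5277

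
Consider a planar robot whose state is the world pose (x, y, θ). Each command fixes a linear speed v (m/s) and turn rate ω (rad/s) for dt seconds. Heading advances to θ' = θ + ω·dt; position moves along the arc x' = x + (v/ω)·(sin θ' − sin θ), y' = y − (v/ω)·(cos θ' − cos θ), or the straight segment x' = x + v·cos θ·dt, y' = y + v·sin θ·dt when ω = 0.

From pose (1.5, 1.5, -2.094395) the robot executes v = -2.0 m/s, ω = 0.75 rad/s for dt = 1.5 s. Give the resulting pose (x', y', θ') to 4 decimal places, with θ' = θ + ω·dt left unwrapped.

θ' = -2.0944 + 0.75·1.5 = -0.9694
R = v/ω = -2.0/0.75 = -2.6667
x' = 1.5 + -2.6667·(sin -0.9694 − sin -2.0944) = 1.3894
y' = 1.5 − -2.6667·(cos -0.9694 − cos -2.0944) = 4.3421

(1.3894, 4.3421, -0.9694)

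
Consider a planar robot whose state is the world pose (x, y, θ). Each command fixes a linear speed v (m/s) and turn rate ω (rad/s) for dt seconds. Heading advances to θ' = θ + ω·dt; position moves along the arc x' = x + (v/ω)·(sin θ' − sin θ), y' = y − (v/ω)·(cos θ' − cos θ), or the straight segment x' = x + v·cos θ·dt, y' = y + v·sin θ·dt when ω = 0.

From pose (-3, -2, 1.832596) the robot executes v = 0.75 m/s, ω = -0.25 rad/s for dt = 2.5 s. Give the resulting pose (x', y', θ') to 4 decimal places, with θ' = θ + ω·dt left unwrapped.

θ' = 1.8326 + -0.25·2.5 = 1.2076
R = v/ω = 0.75/-0.25 = -3.0000
x' = -3 + -3.0000·(sin 1.2076 − sin 1.8326) = -2.9065
y' = -2 − -3.0000·(cos 1.2076 − cos 1.8326) = -0.1577

(-2.9065, -0.1577, 1.2076)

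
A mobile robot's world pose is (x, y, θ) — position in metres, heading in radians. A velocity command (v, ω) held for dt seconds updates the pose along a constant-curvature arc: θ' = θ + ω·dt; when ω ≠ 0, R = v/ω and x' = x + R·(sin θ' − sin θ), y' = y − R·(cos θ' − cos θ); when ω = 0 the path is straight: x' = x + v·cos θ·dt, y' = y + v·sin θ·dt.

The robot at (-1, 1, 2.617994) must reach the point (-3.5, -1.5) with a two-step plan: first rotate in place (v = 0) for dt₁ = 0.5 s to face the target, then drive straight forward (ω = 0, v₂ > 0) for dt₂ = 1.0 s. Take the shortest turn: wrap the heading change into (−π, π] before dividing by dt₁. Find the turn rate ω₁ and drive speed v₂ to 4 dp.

heading to target = atan2(-1.5−1, -3.5−-1) = -2.3562
Δθ = wrap(-2.3562 − 2.6180) = 1.3090; ω₁ = Δθ/dt₁ = 2.6180
distance = √((-3.5−-1)² + (-1.5−1)²) = 3.5355; v₂ = distance/dt₂ = 3.5355

ω₁ = 2.6180, v₂ = 3.5355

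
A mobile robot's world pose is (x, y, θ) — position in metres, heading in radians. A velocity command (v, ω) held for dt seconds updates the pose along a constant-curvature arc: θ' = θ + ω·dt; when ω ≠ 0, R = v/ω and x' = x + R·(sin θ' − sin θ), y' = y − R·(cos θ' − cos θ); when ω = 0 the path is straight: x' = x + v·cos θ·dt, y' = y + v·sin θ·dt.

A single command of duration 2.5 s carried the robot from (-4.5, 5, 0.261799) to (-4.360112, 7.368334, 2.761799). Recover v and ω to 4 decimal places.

Δθ = 2.761799 − 0.261799 = 2.500000
ω = Δθ/dt = 2.500000/2.5 = 1.0000
R = −Δy/(cos θ' − cos θ) = 1.2500
v = R·ω = 1.2500·1.0000 = 1.2500

v = 1.2500, ω = 1.0000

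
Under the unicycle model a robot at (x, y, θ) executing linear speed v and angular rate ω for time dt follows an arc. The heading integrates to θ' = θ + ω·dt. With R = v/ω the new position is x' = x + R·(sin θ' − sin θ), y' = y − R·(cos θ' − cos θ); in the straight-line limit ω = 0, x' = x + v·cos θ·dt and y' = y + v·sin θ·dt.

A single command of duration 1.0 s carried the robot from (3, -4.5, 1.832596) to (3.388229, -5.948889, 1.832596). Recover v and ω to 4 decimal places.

v = -1.5000, ω = 0.0000

Δθ = 1.832596 − 1.832596 = 0.000000
ω = Δθ/dt = 0.000000/1.0 = 0.0000
ω = 0 → v = (Δx·cos θ + Δy·sin θ)/dt = -1.5000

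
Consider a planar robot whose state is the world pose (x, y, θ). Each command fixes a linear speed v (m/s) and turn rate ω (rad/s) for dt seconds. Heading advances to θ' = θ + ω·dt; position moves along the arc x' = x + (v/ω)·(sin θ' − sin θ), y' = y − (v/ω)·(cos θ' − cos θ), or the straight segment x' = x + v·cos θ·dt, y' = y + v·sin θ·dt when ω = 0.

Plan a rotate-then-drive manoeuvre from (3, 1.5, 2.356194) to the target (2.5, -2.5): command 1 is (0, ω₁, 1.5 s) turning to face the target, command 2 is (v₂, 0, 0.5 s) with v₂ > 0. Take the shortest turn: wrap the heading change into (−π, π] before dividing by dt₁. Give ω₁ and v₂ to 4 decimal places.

heading to target = atan2(-2.5−1.5, 2.5−3) = -1.6952
Δθ = wrap(-1.6952 − 2.3562) = 2.2318; ω₁ = Δθ/dt₁ = 1.4879
distance = √((2.5−3)² + (-2.5−1.5)²) = 4.0311; v₂ = distance/dt₂ = 8.0623

ω₁ = 1.4879, v₂ = 8.0623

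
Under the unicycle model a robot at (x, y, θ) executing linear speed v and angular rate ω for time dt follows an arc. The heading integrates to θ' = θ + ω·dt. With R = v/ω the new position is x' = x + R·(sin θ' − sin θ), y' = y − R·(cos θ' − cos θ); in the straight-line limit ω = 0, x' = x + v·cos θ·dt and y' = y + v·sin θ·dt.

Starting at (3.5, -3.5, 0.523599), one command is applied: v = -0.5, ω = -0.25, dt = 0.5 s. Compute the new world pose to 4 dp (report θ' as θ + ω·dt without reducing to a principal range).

(3.2763, -3.6112, 0.3986)

θ' = 0.5236 + -0.25·0.5 = 0.3986
R = v/ω = -0.5/-0.25 = 2.0000
x' = 3.5 + 2.0000·(sin 0.3986 − sin 0.5236) = 3.2763
y' = -3.5 − 2.0000·(cos 0.3986 − cos 0.5236) = -3.6112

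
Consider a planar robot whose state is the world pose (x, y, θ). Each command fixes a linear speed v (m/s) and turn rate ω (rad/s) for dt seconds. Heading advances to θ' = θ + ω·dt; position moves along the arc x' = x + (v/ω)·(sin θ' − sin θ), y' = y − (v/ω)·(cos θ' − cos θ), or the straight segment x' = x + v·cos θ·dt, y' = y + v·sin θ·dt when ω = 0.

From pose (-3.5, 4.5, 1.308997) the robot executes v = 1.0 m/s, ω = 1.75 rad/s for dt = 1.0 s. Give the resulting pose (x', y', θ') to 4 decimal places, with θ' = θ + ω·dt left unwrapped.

θ' = 1.3090 + 1.75·1.0 = 3.0590
R = v/ω = 1.0/1.75 = 0.5714
x' = -3.5 + 0.5714·(sin 3.0590 − sin 1.3090) = -4.0048
y' = 4.5 − 0.5714·(cos 3.0590 − cos 1.3090) = 5.2174

(-4.0048, 5.2174, 3.0590)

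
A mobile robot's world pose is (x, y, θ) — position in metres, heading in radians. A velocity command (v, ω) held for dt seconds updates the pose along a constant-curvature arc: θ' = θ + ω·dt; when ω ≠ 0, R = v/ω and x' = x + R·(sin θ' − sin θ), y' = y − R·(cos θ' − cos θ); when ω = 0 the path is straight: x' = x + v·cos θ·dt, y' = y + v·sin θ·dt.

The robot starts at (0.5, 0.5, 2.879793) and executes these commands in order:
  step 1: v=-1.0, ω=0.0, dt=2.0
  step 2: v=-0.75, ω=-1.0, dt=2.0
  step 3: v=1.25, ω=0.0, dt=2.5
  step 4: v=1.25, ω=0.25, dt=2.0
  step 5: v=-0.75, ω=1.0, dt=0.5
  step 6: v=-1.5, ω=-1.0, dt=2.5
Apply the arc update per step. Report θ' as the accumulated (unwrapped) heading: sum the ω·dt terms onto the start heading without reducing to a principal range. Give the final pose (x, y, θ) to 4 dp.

(3.5844, 1.3782, -0.6202)

step 1: θ'=2.8798 (straight) → pose (2.4319, -0.0176, 2.8798)
step 2: θ'=0.8798 (R=0.7500) → pose (2.8157, -1.2201, 0.8798)
step 3: θ'=0.8798 (straight) → pose (4.8073, 1.1881, 0.8798)
step 4: θ'=1.3798 (R=5.0000) → pose (5.8633, 3.4254, 1.3798)
step 5: θ'=1.8798 (R=-0.7500) → pose (5.8852, 3.0550, 1.8798)
step 6: θ'=-0.6202 (R=1.5000) → pose (3.5844, 1.3782, -0.6202)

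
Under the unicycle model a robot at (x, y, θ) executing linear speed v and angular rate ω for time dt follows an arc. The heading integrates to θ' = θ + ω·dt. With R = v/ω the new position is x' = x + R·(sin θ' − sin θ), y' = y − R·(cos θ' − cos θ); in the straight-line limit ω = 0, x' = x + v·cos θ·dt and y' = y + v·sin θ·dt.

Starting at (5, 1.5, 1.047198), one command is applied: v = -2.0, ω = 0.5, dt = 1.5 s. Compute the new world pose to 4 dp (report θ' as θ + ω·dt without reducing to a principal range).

θ' = 1.0472 + 0.5·1.5 = 1.7972
R = v/ω = -2.0/0.5 = -4.0000
x' = 5 + -4.0000·(sin 1.7972 − sin 1.0472) = 4.5662
y' = 1.5 − -4.0000·(cos 1.7972 − cos 1.0472) = -1.3979

(4.5662, -1.3979, 1.7972)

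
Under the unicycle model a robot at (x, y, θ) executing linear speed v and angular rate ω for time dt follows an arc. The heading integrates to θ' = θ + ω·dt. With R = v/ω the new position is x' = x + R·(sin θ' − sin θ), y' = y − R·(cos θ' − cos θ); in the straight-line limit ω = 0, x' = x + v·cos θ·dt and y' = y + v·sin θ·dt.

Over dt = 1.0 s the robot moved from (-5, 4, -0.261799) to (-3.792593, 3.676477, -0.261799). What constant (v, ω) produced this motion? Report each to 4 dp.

v = 1.2500, ω = 0.0000

Δθ = -0.261799 − -0.261799 = 0.000000
ω = Δθ/dt = 0.000000/1.0 = 0.0000
ω = 0 → v = (Δx·cos θ + Δy·sin θ)/dt = 1.2500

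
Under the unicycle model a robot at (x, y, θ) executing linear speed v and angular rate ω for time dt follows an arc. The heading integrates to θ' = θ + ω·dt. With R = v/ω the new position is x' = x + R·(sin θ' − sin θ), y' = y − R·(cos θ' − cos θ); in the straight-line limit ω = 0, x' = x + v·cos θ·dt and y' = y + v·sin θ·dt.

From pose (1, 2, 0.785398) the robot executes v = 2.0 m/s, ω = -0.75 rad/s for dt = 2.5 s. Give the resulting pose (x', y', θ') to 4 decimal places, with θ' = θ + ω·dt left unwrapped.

(5.2495, 1.3486, -1.0896)

θ' = 0.7854 + -0.75·2.5 = -1.0896
R = v/ω = 2.0/-0.75 = -2.6667
x' = 1 + -2.6667·(sin -1.0896 − sin 0.7854) = 5.2495
y' = 2 − -2.6667·(cos -1.0896 − cos 0.7854) = 1.3486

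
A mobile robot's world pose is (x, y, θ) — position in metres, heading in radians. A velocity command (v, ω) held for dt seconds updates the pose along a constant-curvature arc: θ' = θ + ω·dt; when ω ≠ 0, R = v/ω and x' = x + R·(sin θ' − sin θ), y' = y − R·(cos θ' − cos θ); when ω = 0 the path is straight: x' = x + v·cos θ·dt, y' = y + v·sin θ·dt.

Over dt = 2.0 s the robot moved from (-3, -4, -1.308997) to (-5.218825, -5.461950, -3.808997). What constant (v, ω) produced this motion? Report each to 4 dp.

Δθ = -3.808997 − -1.308997 = -2.500000
ω = Δθ/dt = -2.500000/2.0 = -1.2500
R = Δx/(sin θ' − sin θ) = -1.4000
v = R·ω = -1.4000·-1.2500 = 1.7500

v = 1.7500, ω = -1.2500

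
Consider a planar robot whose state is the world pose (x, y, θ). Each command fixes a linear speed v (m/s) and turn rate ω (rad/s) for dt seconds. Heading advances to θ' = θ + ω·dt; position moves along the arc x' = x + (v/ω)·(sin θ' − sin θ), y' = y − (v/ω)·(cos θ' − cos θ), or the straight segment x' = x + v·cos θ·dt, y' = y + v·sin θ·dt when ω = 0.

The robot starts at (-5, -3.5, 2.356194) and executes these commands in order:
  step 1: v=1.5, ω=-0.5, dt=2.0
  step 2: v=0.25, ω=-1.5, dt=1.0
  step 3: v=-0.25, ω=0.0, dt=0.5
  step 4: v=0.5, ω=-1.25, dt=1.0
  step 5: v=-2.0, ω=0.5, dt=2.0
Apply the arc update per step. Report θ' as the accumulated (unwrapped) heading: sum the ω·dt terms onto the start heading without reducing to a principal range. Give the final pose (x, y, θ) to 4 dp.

step 1: θ'=1.3562 (R=-3.0000) → pose (-5.8099, -0.7398, 1.3562)
step 2: θ'=-0.1438 (R=-0.1667) → pose (-5.6231, -0.6104, -0.1438)
step 3: θ'=-0.1438 (straight) → pose (-5.7468, -0.5924, -0.1438)
step 4: θ'=-1.3938 (R=-0.4000) → pose (-5.4104, -0.9179, -1.3938)
step 5: θ'=-0.3938 (R=-4.0000) → pose (-7.8131, 2.0717, -0.3938)

(-7.8131, 2.0717, -0.3938)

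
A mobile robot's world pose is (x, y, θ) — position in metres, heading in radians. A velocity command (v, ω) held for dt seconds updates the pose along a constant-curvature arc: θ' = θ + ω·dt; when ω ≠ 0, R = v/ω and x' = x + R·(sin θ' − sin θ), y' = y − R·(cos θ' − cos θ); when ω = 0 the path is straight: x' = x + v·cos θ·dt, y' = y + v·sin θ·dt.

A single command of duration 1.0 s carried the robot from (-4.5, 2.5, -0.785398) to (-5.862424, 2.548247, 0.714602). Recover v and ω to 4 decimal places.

Δθ = 0.714602 − -0.785398 = 1.500000
ω = Δθ/dt = 1.500000/1.0 = 1.5000
R = Δx/(sin θ' − sin θ) = -1.0000
v = R·ω = -1.0000·1.5000 = -1.5000

v = -1.5000, ω = 1.5000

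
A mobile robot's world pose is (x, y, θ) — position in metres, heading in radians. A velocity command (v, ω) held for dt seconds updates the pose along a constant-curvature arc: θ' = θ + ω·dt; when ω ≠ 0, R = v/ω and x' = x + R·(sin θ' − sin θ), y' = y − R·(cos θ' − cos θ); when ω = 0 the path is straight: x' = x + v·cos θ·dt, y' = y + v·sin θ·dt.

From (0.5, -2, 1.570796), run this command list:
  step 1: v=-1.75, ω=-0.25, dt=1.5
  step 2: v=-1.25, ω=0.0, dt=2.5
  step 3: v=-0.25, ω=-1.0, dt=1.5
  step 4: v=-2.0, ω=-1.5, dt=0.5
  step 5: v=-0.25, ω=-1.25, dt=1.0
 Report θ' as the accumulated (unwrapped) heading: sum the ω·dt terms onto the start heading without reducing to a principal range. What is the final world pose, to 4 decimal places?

(-2.1732, -6.7725, -2.3042)

step 1: θ'=1.1958 (R=7.0000) → pose (0.0136, -4.5639, 1.1958)
step 2: θ'=1.1958 (straight) → pose (-1.1311, -7.4717, 1.1958)
step 3: θ'=-0.3042 (R=0.2500) → pose (-1.4386, -7.6187, -0.3042)
step 4: θ'=-1.0542 (R=1.3333) → pose (-2.1985, -7.0051, -1.0542)
step 5: θ'=-2.3042 (R=0.2000) → pose (-2.1732, -6.7725, -2.3042)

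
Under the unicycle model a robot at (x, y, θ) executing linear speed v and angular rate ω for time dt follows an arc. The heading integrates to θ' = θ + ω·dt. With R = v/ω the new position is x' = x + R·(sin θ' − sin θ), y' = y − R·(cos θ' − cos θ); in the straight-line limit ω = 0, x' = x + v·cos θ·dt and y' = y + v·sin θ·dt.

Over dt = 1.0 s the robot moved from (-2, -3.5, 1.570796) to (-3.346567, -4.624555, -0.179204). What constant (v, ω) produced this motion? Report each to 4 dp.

Δθ = -0.179204 − 1.570796 = -1.750000
ω = Δθ/dt = -1.750000/1.0 = -1.7500
R = Δx/(sin θ' − sin θ) = 1.1429
v = R·ω = 1.1429·-1.7500 = -2.0000

v = -2.0000, ω = -1.7500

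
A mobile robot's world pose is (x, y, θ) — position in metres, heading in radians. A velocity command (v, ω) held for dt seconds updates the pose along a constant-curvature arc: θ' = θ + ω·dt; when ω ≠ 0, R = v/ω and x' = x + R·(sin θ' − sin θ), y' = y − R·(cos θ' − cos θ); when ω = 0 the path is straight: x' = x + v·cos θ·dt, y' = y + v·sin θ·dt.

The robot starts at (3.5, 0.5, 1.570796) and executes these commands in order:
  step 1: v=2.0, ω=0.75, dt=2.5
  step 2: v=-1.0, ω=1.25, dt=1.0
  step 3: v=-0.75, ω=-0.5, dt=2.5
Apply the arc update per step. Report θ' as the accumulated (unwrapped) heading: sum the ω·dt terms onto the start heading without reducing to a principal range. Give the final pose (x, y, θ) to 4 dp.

(1.6453, 5.2005, 3.4458)

step 1: θ'=3.4458 (R=2.6667) → pose (0.0346, 3.0442, 3.4458)
step 2: θ'=4.6958 (R=-0.8000) → pose (0.5948, 3.7942, 4.6958)
step 3: θ'=3.4458 (R=1.5000) → pose (1.6453, 5.2005, 3.4458)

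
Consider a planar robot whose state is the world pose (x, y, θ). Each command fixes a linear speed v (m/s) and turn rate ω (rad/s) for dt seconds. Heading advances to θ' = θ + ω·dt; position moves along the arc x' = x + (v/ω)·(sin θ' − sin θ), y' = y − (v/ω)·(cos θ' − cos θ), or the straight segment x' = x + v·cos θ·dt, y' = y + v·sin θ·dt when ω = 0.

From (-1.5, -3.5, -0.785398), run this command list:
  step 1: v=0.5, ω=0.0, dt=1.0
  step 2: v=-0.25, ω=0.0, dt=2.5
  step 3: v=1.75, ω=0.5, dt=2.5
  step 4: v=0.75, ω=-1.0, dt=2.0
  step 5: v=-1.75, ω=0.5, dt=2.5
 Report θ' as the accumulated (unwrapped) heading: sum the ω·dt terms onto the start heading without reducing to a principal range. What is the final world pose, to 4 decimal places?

(1.0279, -1.4751, -0.2854)

step 1: θ'=-0.7854 (straight) → pose (-1.1464, -3.8536, -0.7854)
step 2: θ'=-0.7854 (straight) → pose (-1.5884, -3.4116, -0.7854)
step 3: θ'=0.4646 (R=3.5000) → pose (2.4547, -4.0657, 0.4646)
step 4: θ'=-1.5354 (R=-0.7500) → pose (3.5403, -4.7097, -1.5354)
step 5: θ'=-0.2854 (R=-3.5000) → pose (1.0279, -1.4751, -0.2854)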